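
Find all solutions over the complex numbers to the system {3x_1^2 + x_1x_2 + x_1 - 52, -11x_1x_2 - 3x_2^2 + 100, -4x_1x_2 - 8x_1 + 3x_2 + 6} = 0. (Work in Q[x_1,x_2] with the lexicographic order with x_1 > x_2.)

{(-4, -2)}

Compute a lex Gröbner basis by Buchberger's algorithm.
f_1 = 3x_1^2 + x_1x_2 + x_1 - 52, LT = x_1^2.
f_2 = -11x_1x_2 - 3x_2^2 + 100, LT = x_1x_2.
f_3 = -4x_1x_2 - 8x_1 + 3x_2 + 6, LT = x_1x_2.

S(f_1,f_2): lcm = x_1^2x_2. S = 2/33x_1x_2^2 + 1/3x_1x_2 + 100/11x_1 - 52/3x_2.
  leading term x_1x_2^2: subtract (-2/363x_2)·f_2 from 2/33x_1x_2^2 + 1/3x_1x_2 + 100/11x_1 - 52/3x_2 → 1/3x_1x_2 + 100/11x_1 - 2/121x_2^3 - 6092/363x_2
  leading term x_1x_2: subtract (-1/33)·f_2 from 1/3x_1x_2 + 100/11x_1 - 2/121x_2^3 - 6092/363x_2 → 100/11x_1 - 2/121x_2^3 - 1/11x_2^2 - 6092/363x_2 + 100/33
  leading term x_1: no divisor's leading term divides it; move 100/11x_1 to the remainder.
  leading term x_2^3: no divisor's leading term divides it; move -2/121x_2^3 to the remainder.
  leading term x_2^2: no divisor's leading term divides it; move -1/11x_2^2 to the remainder.
  leading term x_2: no divisor's leading term divides it; move -6092/363x_2 to the remainder.
  leading term 1: no divisor's leading term divides it; move 100/33 to the remainder.
  remainder 100/11x_1 - 2/121x_2^3 - 1/11x_2^2 - 6092/363x_2 + 100/33 ≠ 0; add h_4 = 100/11x_1 - 2/121x_2^3 - 1/11x_2^2 - 6092/363x_2 + 100/33 to the basis.

S(f_1,f_3): lcm = x_1^2x_2. S = -2x_1^2 + 1/3x_1x_2^2 + 13/12x_1x_2 + 3/2x_1 - 52/3x_2.
  leading term x_1^2: subtract (-2/3)·f_1 from -2x_1^2 + 1/3x_1x_2^2 + 13/12x_1x_2 + 3/2x_1 - 52/3x_2 → 1/3x_1x_2^2 + 7/4x_1x_2 + 13/6x_1 - 52/3x_2 - 104/3
  leading term x_1x_2^2: subtract (-1/33x_2)·f_2 from 1/3x_1x_2^2 + 7/4x_1x_2 + 13/6x_1 - 52/3x_2 - 104/3 → 7/4x_1x_2 + 13/6x_1 - 1/11x_2^3 - 472/33x_2 - 104/3
  leading term x_1x_2: subtract (-7/44)·f_2 from 7/4x_1x_2 + 13/6x_1 - 1/11x_2^3 - 472/33x_2 - 104/3 → 13/6x_1 - 1/11x_2^3 - 21/44x_2^2 - 472/33x_2 - 619/33
  leading term x_1: subtract (143/600)·h_4 from 13/6x_1 - 1/11x_2^3 - 21/44x_2^2 - 472/33x_2 - 619/33 → -287/3300x_2^3 - 3007/6600x_2^2 - 51001/4950x_2 - 3857/198
  leading term x_2^3: no divisor's leading term divides it; move -287/3300x_2^3 to the remainder.
  leading term x_2^2: no divisor's leading term divides it; move -3007/6600x_2^2 to the remainder.
  leading term x_2: no divisor's leading term divides it; move -51001/4950x_2 to the remainder.
  leading term 1: no divisor's leading term divides it; move -3857/198 to the remainder.
  remainder -287/3300x_2^3 - 3007/6600x_2^2 - 51001/4950x_2 - 3857/198 ≠ 0; add h_5 = -287/3300x_2^3 - 3007/6600x_2^2 - 51001/4950x_2 - 3857/198 to the basis.

S(f_2,f_3): lcm = x_1x_2. S = -2x_1 + 3/11x_2^2 + 3/4x_2 - 167/22.
  leading term x_1: subtract (-11/50)·h_4 from -2x_1 + 3/11x_2^2 + 3/4x_2 - 167/22 → -1/275x_2^3 + 139/550x_2^2 - 9709/3300x_2 - 457/66
  leading term x_2^3: subtract (12/287)·h_5 from -1/275x_2^3 + 139/550x_2^2 - 9709/3300x_2 - 457/66 → 78/287x_2^2 - 2883/1148x_2 - 501/82
  leading term x_2^2: no divisor's leading term divides it; move 78/287x_2^2 to the remainder.
  leading term x_2: no divisor's leading term divides it; move -2883/1148x_2 to the remainder.
  leading term 1: no divisor's leading term divides it; move -501/82 to the remainder.
  remainder 78/287x_2^2 - 2883/1148x_2 - 501/82 ≠ 0; add h_6 = 78/287x_2^2 - 2883/1148x_2 - 501/82 to the basis.

S(f_1,h_4): lcm = x_1^2. S = 1/550x_1x_2^3 + 1/100x_1x_2^2 + 1798/825x_1x_2 - 52/3.
  leading term x_1x_2^3: subtract (-1/6050x_2^2)·f_2 from 1/550x_1x_2^3 + 1/100x_1x_2^2 + 1798/825x_1x_2 - 52/3 → 1/100x_1x_2^2 + 1798/825x_1x_2 - 3/6050x_2^4 + 2/121x_2^2 - 52/3
  leading term x_1x_2^2: subtract (-1/1100x_2)·f_2 from 1/100x_1x_2^2 + 1798/825x_1x_2 - 3/6050x_2^4 + 2/121x_2^2 - 52/3 → 1798/825x_1x_2 - 3/6050x_2^4 - 3/1100x_2^3 + 2/121x_2^2 + 1/11x_2 - 52/3
  leading term x_1x_2: subtract (-1798/9075)·f_2 from 1798/825x_1x_2 - 3/6050x_2^4 - 3/1100x_2^3 + 2/121x_2^2 + 1/11x_2 - 52/3 → -3/6050x_2^4 - 3/1100x_2^3 - 1748/3025x_2^2 + 1/11x_2 + 300/121
  leading term x_2^4: subtract (18/3157x_2)·h_5 from -3/6050x_2^4 - 3/1100x_2^3 - 1748/3025x_2^2 + 1/11x_2 + 300/121 → -9/69454x_2^3 - 18027/34727x_2^2 + 1002/4961x_2 + 300/121
  leading term x_2^3: subtract (1350/906059)·h_5 from -9/69454x_2^3 - 18027/34727x_2^2 + 1002/4961x_2 + 300/121 → -1878903/3624236x_2^2 + 17901/82369x_2 + 324675/129437
  leading term x_2^2: subtract (-48177/25256)·h_6 from -1878903/3624236x_2^2 + 17901/82369x_2 + 324675/129437 → -461997/101024x_2 - 461997/50512
  leading term x_2: no divisor's leading term divides it; move -461997/101024x_2 to the remainder.
  leading term 1: no divisor's leading term divides it; move -461997/50512 to the remainder.
  remainder -461997/101024x_2 - 461997/50512 ≠ 0; add h_7 = -461997/101024x_2 - 461997/50512 to the basis.

The other S-polynomials (S(f_2,h_4), S(f_3,h_4), S(f_1,h_5), S(f_2,h_5), S(f_3,h_5), S(h_4,h_5), S(f_1,h_6), S(f_2,h_6), S(f_3,h_6), S(h_4,h_6), S(h_5,h_6), S(f_1,h_7), S(f_2,h_7), S(f_3,h_7), S(h_4,h_7), S(h_5,h_7), S(h_6,h_7)) all reduce to 0 modulo the current basis, so we have a Gröbner basis.
Inter-reduce: drop elements whose leading term is divisible by another's, tail-reduce, and make monic.
Reduced Gröbner basis: {x_1 + 4, x_2 + 2}.

A lex Gröbner basis eliminates variables successively. Here x_2 + 2 depends only on x_2, with roots {-2}; lifting each root through the earlier basis elements recovers the full solutions.
  x_2 = -2: the earlier basis element becomes x_1 + 4 = 0, giving x_1 = -4 — point (-4, -2).
Each listed point satisfies every original equation (direct substitution).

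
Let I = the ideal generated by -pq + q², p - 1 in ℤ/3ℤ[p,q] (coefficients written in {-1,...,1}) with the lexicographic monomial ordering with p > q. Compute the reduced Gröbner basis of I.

Buchberger's algorithm terminates because the ascending chain of leading-term ideals stabilizes.

f_1 = -pq + q², LT = pq.
f_2 = p - 1, LT = p.

S(f_1,f_2): lcm = pq. S = -q² + q.
  leading term q²: no divisor's leading term divides it; move -q² to the remainder.
  leading term q: no divisor's leading term divides it; move q to the remainder.
  remainder -q² + q ≠ 0; add g_3 = -q² + q to the basis.

The other S-polynomials (S(f_1,g_3), S(f_2,g_3)) all reduce to 0 modulo the current basis, so we have a Gröbner basis.
Inter-reduce: drop elements whose leading term is divisible by another's, tail-reduce, and make monic.

G = {p - 1, q² - q}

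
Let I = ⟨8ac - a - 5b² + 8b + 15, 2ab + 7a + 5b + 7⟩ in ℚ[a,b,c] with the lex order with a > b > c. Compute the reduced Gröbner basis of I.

f_1 = 8ac - a - 5b² + 8b + 15, LT = ac.
f_2 = 2ab + 7a + 5b + 7, LT = ab.

S(f_1,f_2): lcm = abc. S = -⅛ab - 7/2ac - ⅝b³ + b² - 5/2bc + 15/8b - 7/2c.
  leading term ab: subtract (-1/16)·f_2 from -⅛ab - 7/2ac - ⅝b³ + b² - 5/2bc + 15/8b - 7/2c → -7/2ac + 7/16a - ⅝b³ + b² - 5/2bc + 35/16b - 7/2c + 7/16
  leading term ac: subtract (-7/16)·f_1 from -7/2ac + 7/16a - ⅝b³ + b² - 5/2bc + 35/16b - 7/2c + 7/16 → -⅝b³ - 19/16b² - 5/2bc + 91/16b - 7/2c + 7
  leading term b³: no divisor's leading term divides it; move -⅝b³ to the remainder.
  leading term b²: no divisor's leading term divides it; move -19/16b² to the remainder.
  leading term bc: no divisor's leading term divides it; move -5/2bc to the remainder.
  leading term b: no divisor's leading term divides it; move 91/16b to the remainder.
  leading term c: no divisor's leading term divides it; move -7/2c to the remainder.
  leading term 1: no divisor's leading term divides it; move 7 to the remainder.
  remainder -⅝b³ - 19/16b² - 5/2bc + 91/16b - 7/2c + 7 ≠ 0; add g_3 = -⅝b³ - 19/16b² - 5/2bc + 91/16b - 7/2c + 7 to the basis.

The other S-polynomials (S(f_1,g_3), S(f_2,g_3)) all reduce to 0 modulo the current basis, so we have a Gröbner basis.

G = {ab + 7/2a + 5/2b + 7/2, ac - ⅛a - ⅝b² + b + 15/8, b³ + 19/10b² + 4bc - 91/10b + 28/5c - 56/5}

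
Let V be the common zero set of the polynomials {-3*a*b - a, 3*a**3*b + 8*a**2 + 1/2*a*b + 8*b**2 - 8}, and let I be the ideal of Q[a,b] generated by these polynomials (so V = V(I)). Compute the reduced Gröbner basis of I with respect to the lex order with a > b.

G = {a**3 - 8*a**2 + 1/6*a - 8*b**2 + 8, a*b + 1/3*a, b**3 + 1/3*b**2 - b - 1/3}

f_1 = -3*a*b - a, LT = a*b.
f_2 = 3*a**3*b + 8*a**2 + 1/2*a*b + 8*b**2 - 8, LT = a**3*b.

S(f_1,f_2): lcm = a**3*b. S = 1/3*a**3 - 8/3*a**2 - 1/6*a*b - 8/3*b**2 + 8/3.
  leading term a**3: no divisor's leading term divides it; move 1/3*a**3 to the remainder.
  leading term a**2: no divisor's leading term divides it; move -8/3*a**2 to the remainder.
  leading term a*b: subtract (1/18)·f_1 from -1/6*a*b - 8/3*b**2 + 8/3 → 1/18*a - 8/3*b**2 + 8/3
  leading term a: no divisor's leading term divides it; move 1/18*a to the remainder.
  leading term b**2: no divisor's leading term divides it; move -8/3*b**2 to the remainder.
  leading term 1: no divisor's leading term divides it; move 8/3 to the remainder.
  remainder 1/3*a**3 - 8/3*a**2 + 1/18*a - 8/3*b**2 + 8/3 ≠ 0; add g_3 = 1/3*a**3 - 8/3*a**2 + 1/18*a - 8/3*b**2 + 8/3 to the basis.

S(f_1,g_3): lcm = a**3*b. S = 1/3*a**3 + 8*a**2*b - 1/6*a*b + 8*b**3 - 8*b.
  leading term a**3: subtract (1)·g_3 from 1/3*a**3 + 8*a**2*b - 1/6*a*b + 8*b**3 - 8*b → 8*a**2*b + 8/3*a**2 - 1/6*a*b - 1/18*a + 8*b**3 + 8/3*b**2 - 8*b - 8/3
  leading term a**2*b: subtract (-8/3*a)·f_1 from 8*a**2*b + 8/3*a**2 - 1/6*a*b - 1/18*a + 8*b**3 + 8/3*b**2 - 8*b - 8/3 → -1/6*a*b - 1/18*a + 8*b**3 + 8/3*b**2 - 8*b - 8/3
  leading term a*b: subtract (1/18)·f_1 from -1/6*a*b - 1/18*a + 8*b**3 + 8/3*b**2 - 8*b - 8/3 → 8*b**3 + 8/3*b**2 - 8*b - 8/3
  leading term b**3: no divisor's leading term divides it; move 8*b**3 to the remainder.
  leading term b**2: no divisor's leading term divides it; move 8/3*b**2 to the remainder.
  leading term b: no divisor's leading term divides it; move -8*b to the remainder.
  leading term 1: no divisor's leading term divides it; move -8/3 to the remainder.
  remainder 8*b**3 + 8/3*b**2 - 8*b - 8/3 ≠ 0; add g_4 = 8*b**3 + 8/3*b**2 - 8*b - 8/3 to the basis.

S(f_2,g_3): lcm = a**3*b. S = 8*a**2*b + 8/3*a**2 + 8*b**3 + 8/3*b**2 - 8*b - 8/3.
  leading term a**2*b: subtract (-8/3*a)·f_1 from 8*a**2*b + 8/3*a**2 + 8*b**3 + 8/3*b**2 - 8*b - 8/3 → 8*b**3 + 8/3*b**2 - 8*b - 8/3
  leading term b**3: subtract (1)·g_4 from 8*b**3 + 8/3*b**2 - 8*b - 8/3 → 0
  remainder 0.

S(f_1,g_4): lcm = a*b**3. S = a*b + 1/3*a.
  leading term a*b: subtract (-1/3)·f_1 from a*b + 1/3*a → 0
  remainder 0.

S(f_2,g_4): lcm = a**3*b**3. S = -1/3*a**3*b**2 + a**3*b + 1/3*a**3 + 8/3*a**2*b**2 + 1/6*a*b**3 + 8/3*b**4 - 8/3*b**2.
  leading term a**3*b**2: subtract (1/9*a**2*b)·f_1 from -1/3*a**3*b**2 + a**3*b + 1/3*a**3 + 8/3*a**2*b**2 + 1/6*a*b**3 + 8/3*b**4 - 8/3*b**2 → 10/9*a**3*b + 1/3*a**3 + 8/3*a**2*b**2 + 1/6*a*b**3 + 8/3*b**4 - 8/3*b**2
  leading term a**3*b: subtract (-10/27*a**2)·f_1 from 10/9*a**3*b + 1/3*a**3 + 8/3*a**2*b**2 + 1/6*a*b**3 + 8/3*b**4 - 8/3*b**2 → -1/27*a**3 + 8/3*a**2*b**2 + 1/6*a*b**3 + 8/3*b**4 - 8/3*b**2
  leading term a**3: subtract (-1/9)·g_3 from -1/27*a**3 + 8/3*a**2*b**2 + 1/6*a*b**3 + 8/3*b**4 - 8/3*b**2 → 8/3*a**2*b**2 - 8/27*a**2 + 1/6*a*b**3 + 1/162*a + 8/3*b**4 - 80/27*b**2 + 8/27
  leading term a**2*b**2: subtract (-8/9*a*b)·f_1 from 8/3*a**2*b**2 - 8/27*a**2 + 1/6*a*b**3 + 1/162*a + 8/3*b**4 - 80/27*b**2 + 8/27 → -8/9*a**2*b - 8/27*a**2 + 1/6*a*b**3 + 1/162*a + 8/3*b**4 - 80/27*b**2 + 8/27
  leading term a**2*b: subtract (8/27*a)·f_1 from -8/9*a**2*b - 8/27*a**2 + 1/6*a*b**3 + 1/162*a + 8/3*b**4 - 80/27*b**2 + 8/27 → 1/6*a*b**3 + 1/162*a + 8/3*b**4 - 80/27*b**2 + 8/27
  leading term a*b**3: subtract (-1/18*b**2)·f_1 from 1/6*a*b**3 + 1/162*a + 8/3*b**4 - 80/27*b**2 + 8/27 → -1/18*a*b**2 + 1/162*a + 8/3*b**4 - 80/27*b**2 + 8/27
  leading term a*b**2: subtract (1/54*b)·f_1 from -1/18*a*b**2 + 1/162*a + 8/3*b**4 - 80/27*b**2 + 8/27 → 1/54*a*b + 1/162*a + 8/3*b**4 - 80/27*b**2 + 8/27
  leading term a*b: subtract (-1/162)·f_1 from 1/54*a*b + 1/162*a + 8/3*b**4 - 80/27*b**2 + 8/27 → 8/3*b**4 - 80/27*b**2 + 8/27
  leading term b**4: subtract (1/3*b)·g_4 from 8/3*b**4 - 80/27*b**2 + 8/27 → -8/9*b**3 - 8/27*b**2 + 8/9*b + 8/27
  leading term b**3: subtract (-1/9)·g_4 from -8/9*b**3 - 8/27*b**2 + 8/9*b + 8/27 → 0
  remainder 0.

S(g_3,g_4): leading monomials are coprime, so the S-polynomial reduces to 0 (Buchberger's first criterion).
Every S-polynomial of the final basis reduces to 0, so we have a Gröbner basis.
Inter-reduce: drop elements whose leading term is divisible by another's, tail-reduce, and make monic.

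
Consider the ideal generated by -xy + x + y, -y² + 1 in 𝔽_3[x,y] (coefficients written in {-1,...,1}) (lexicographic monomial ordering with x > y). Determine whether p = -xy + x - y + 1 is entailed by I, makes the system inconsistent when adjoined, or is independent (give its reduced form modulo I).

-xy + x - y + 1 lies in I (it reduces to 0).

First compute the reduced Gröbner basis of I by Buchberger's algorithm.
f_1 = -xy + x + y, LT = xy.
f_2 = -y² + 1, LT = y².

S(f_1,f_2): lcm = xy². S = -xy + x - y².
  leading term xy: subtract (1)·f_1 from -xy + x - y² → -y² - y
  leading term y²: subtract (1)·f_2 from -y² - y → -y - 1
  leading term y: no divisor's leading term divides it; move -y to the remainder.
  leading term 1: no divisor's leading term divides it; move -1 to the remainder.
  remainder -y - 1 ≠ 0; add h_3 = -y - 1 to the basis.

S(f_1,h_3): lcm = xy. S = x - y.
  leading term x: no divisor's leading term divides it; move x to the remainder.
  leading term y: subtract (1)·h_3 from -y → 1
  leading term 1: no divisor's leading term divides it; move 1 to the remainder.
  remainder x + 1 ≠ 0; add h_4 = x + 1 to the basis.

The other S-polynomials (S(f_2,h_3), S(f_1,h_4), S(f_2,h_4), S(h_3,h_4)) all reduce to 0 modulo the current basis, so we have a Gröbner basis.
Inter-reduce: drop elements whose leading term is divisible by another's, tail-reduce, and make monic.
Reduced Gröbner basis: {x + 1, y + 1}.
Label its elements g_1 = x + 1, g_2 = y + 1.

Reduce p = -xy + x - y + 1 modulo G:
  leading term xy: subtract (-y)·g_1 from -xy + x - y + 1 → x + 1
  leading term x: subtract (1)·g_1 from x + 1 → 0
  normal form = 0.
Since the normal form is 0, p ∈ I.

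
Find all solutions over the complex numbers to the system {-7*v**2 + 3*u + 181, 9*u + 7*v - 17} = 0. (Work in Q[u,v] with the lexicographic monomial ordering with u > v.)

Compute a lex Gröbner basis by Buchberger's algorithm.
f_1 = 3*u - 7*v**2 + 181, LT = u.
f_2 = 9*u + 7*v - 17, LT = u.

S(f_1,f_2): lcm = u. S = -7/3*v**2 - 7/9*v + 560/9.
  reduce S modulo (f_1, f_2):
  remainder -7/3*v**2 - 7/9*v + 560/9 ≠ 0; add h_3 = -7/3*v**2 - 7/9*v + 560/9 to the basis.

The other S-polynomials (S(f_1,h_3), S(f_2,h_3)) all reduce to 0 modulo the current basis, so we have a Gröbner basis.
Inter-reduce: drop elements whose leading term is divisible by another's, tail-reduce, and make monic.
Reduced Gröbner basis: {u + 7/9*v - 17/9, v**2 + 1/3*v - 80/3}.

Since the basis is lex-ordered, v**2 + 1/3*v - 80/3 is univariate in v. Its roots are {-16/3, 5}. Back-substituting each root into the other basis elements fixes the other coordinates.
  v = -16/3: the earlier basis element becomes u - 163/27 = 0, giving u = 163/27 — point (163/27, -16/3).
  v = 5: the earlier basis element becomes u + 2 = 0, giving u = -2 — point (-2, 5).

{(163/27, -16/3), (-2, 5)}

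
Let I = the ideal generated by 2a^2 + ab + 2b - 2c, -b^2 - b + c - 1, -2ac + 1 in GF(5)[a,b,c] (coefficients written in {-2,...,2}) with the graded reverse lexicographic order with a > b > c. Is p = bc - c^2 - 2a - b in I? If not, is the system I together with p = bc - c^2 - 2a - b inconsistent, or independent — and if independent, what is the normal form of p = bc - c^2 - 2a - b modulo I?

bc - c^2 - 2a - b lies in I (it reduces to 0).

First compute the reduced Gröbner basis of I by Buchberger's algorithm.
f_1 = 2a^2 + ab + 2b - 2c, LT = a^2.
f_2 = -b^2 - b + c - 1, LT = b^2.
f_3 = -2ac + 1, LT = ac.

S(f_1,f_2): leading monomials are coprime, so the S-polynomial reduces to 0 (Buchberger's first criterion).
S(f_1,f_3): lcm = a^2c. S = -2abc + bc - c^2 - 2a.
  leading term abc: subtract (b)·f_3 from -2abc + bc - c^2 - 2a → bc - c^2 - 2a - b
  leading term bc: no divisor's leading term divides it; move bc to the remainder.
  leading term c^2: no divisor's leading term divides it; move -c^2 to the remainder.
  leading term a: no divisor's leading term divides it; move -2a to the remainder.
  leading term b: no divisor's leading term divides it; move -b to the remainder.
  remainder bc - c^2 - 2a - b ≠ 0; add h_4 = bc - c^2 - 2a - b to the basis.

S(f_2,f_3): leading monomials are coprime, so the S-polynomial reduces to 0 (Buchberger's first criterion).
S(f_1,h_4): leading monomials are coprime, so the S-polynomial reduces to 0 (Buchberger's first criterion).
S(f_2,h_4): lcm = b^2c. S = bc^2 + 2ab + b^2 + bc - c^2 + c.
  leading term bc^2: subtract (c)·h_4 from bc^2 + 2ab + b^2 + bc - c^2 + c → c^3 + 2ab + b^2 + 2ac + 2bc - c^2 + c
  leading term c^3: no divisor's leading term divides it; move c^3 to the remainder.
  leading term ab: no divisor's leading term divides it; move 2ab to the remainder.
  leading term b^2: subtract (-1)·f_2 from b^2 + 2ac + 2bc - c^2 + c → 2ac + 2bc - c^2 - b + 2c - 1
  leading term ac: subtract (-1)·f_3 from 2ac + 2bc - c^2 - b + 2c - 1 → 2bc - c^2 - b + 2c
  leading term bc: subtract (2)·h_4 from 2bc - c^2 - b + 2c → c^2 - a + b + 2c
  leading term c^2: no divisor's leading term divides it; move c^2 to the remainder.
  leading term a: no divisor's leading term divides it; move -a to the remainder.
  leading term b: no divisor's leading term divides it; move b to the remainder.
  leading term c: no divisor's leading term divides it; move 2c to the remainder.
  remainder c^3 + 2ab + c^2 - a + b + 2c ≠ 0; add h_5 = c^3 + 2ab + c^2 - a + b + 2c to the basis.

S(f_3,h_4): lcm = abc. S = ac^2 + 2a^2 + ab + 2b.
  leading term ac^2: subtract (2c)·f_3 from ac^2 + 2a^2 + ab + 2b → 2a^2 + ab + 2b - 2c
  leading term a^2: subtract (1)·f_1 from 2a^2 + ab + 2b - 2c → 0
  remainder 0.

S(f_1,h_5): leading monomials are coprime, so the S-polynomial reduces to 0 (Buchberger's first criterion).
S(f_2,h_5): leading monomials are coprime, so the S-polynomial reduces to 0 (Buchberger's first criterion).
S(f_3,h_5): lcm = ac^3. S = -2a^2b - ac^2 + a^2 - ab - 2ac + 2c^2.
  leading term a^2b: subtract (-b)·f_1 from -2a^2b - ac^2 + a^2 - ab - 2ac + 2c^2 → ab^2 - ac^2 + a^2 - ab + 2b^2 - 2ac - 2bc + 2c^2
  leading term ab^2: subtract (-a)·f_2 from ab^2 - ac^2 + a^2 - ab + 2b^2 - 2ac - 2bc + 2c^2 → -ac^2 + a^2 - 2ab + 2b^2 - ac - 2bc + 2c^2 - a
  leading term ac^2: subtract (-2c)·f_3 from -ac^2 + a^2 - 2ab + 2b^2 - ac - 2bc + 2c^2 - a → a^2 - 2ab + 2b^2 - ac - 2bc + 2c^2 - a + 2c
  leading term a^2: subtract (-2)·f_1 from a^2 - 2ab + 2b^2 - ac - 2bc + 2c^2 - a + 2c → 2b^2 - ac - 2bc + 2c^2 - a - b - 2c
  leading term b^2: subtract (-2)·f_2 from 2b^2 - ac - 2bc + 2c^2 - a - b - 2c → -ac - 2bc + 2c^2 - a + 2b - 2
  leading term ac: subtract (-2)·f_3 from -ac - 2bc + 2c^2 - a + 2b - 2 → -2bc + 2c^2 - a + 2b
  leading term bc: subtract (-2)·h_4 from -2bc + 2c^2 - a + 2b → 0
  remainder 0.

S(h_4,h_5): lcm = bc^3. S = -c^4 - 2ab^2 - 2ac^2 - 2bc^2 + ab - b^2 - 2bc.
  leading term c^4: subtract (-c)·h_5 from -c^4 - 2ab^2 - 2ac^2 - 2bc^2 + ab - b^2 - 2bc → -2ab^2 + 2abc - 2ac^2 - 2bc^2 + c^3 + ab - b^2 - ac - bc + 2c^2
  leading term ab^2: subtract (2a)·f_2 from -2ab^2 + 2abc - 2ac^2 - 2bc^2 + c^3 + ab - b^2 - ac - bc + 2c^2 → 2abc - 2ac^2 - 2bc^2 + c^3 - 2ab - b^2 + 2ac - bc + 2c^2 + 2a
  leading term abc: subtract (-b)·f_3 from 2abc - 2ac^2 - 2bc^2 + c^3 - 2ab - b^2 + 2ac - bc + 2c^2 + 2a → -2ac^2 - 2bc^2 + c^3 - 2ab - b^2 + 2ac - bc + 2c^2 + 2a + b
  leading term ac^2: subtract (c)·f_3 from -2ac^2 - 2bc^2 + c^3 - 2ab - b^2 + 2ac - bc + 2c^2 + 2a + b → -2bc^2 + c^3 - 2ab - b^2 + 2ac - bc + 2c^2 + 2a + b - c
  leading term bc^2: subtract (-2c)·h_4 from -2bc^2 + c^3 - 2ab - b^2 + 2ac - bc + 2c^2 + 2a + b - c → -c^3 - 2ab - b^2 - 2ac + 2bc + 2c^2 + 2a + b - c
  leading term c^3: subtract (-1)·h_5 from -c^3 - 2ab - b^2 - 2ac + 2bc + 2c^2 + 2a + b - c → -b^2 - 2ac + 2bc - 2c^2 + a + 2b + c
  leading term b^2: subtract (1)·f_2 from -b^2 - 2ac + 2bc - 2c^2 + a + 2b + c → -2ac + 2bc - 2c^2 + a - 2b + 1
  leading term ac: subtract (1)·f_3 from -2ac + 2bc - 2c^2 + a - 2b + 1 → 2bc - 2c^2 + a - 2b
  leading term bc: subtract (2)·h_4 from 2bc - 2c^2 + a - 2b → 0
  remainder 0.

Every S-polynomial of the final basis reduces to 0, so we have a Gröbner basis.
Inter-reduce: drop elements whose leading term is divisible by another's, tail-reduce, and make monic.
Reduced Gröbner basis: {c^3 + 2ab + c^2 - a + b + 2c, a^2 - 2ab + b - c, b^2 + b - c + 1, ac + 2, bc - c^2 - 2a - b}.
Label its elements g_1 = c^3 + 2ab + c^2 - a + b + 2c, g_2 = a^2 - 2ab + b - c, g_3 = b^2 + b - c + 1, g_4 = ac + 2, g_5 = bc - c^2 - 2a - b.

Reduce p = bc - c^2 - 2a - b modulo G:
  leading term bc: subtract (1)·g_5 from bc - c^2 - 2a - b → 0
  normal form = 0.
Since the normal form is 0, p ∈ I.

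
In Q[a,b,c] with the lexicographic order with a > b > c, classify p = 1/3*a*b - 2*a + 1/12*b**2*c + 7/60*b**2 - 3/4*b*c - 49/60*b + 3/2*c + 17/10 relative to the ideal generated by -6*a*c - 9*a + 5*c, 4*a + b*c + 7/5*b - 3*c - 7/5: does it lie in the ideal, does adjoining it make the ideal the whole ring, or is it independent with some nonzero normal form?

First compute the reduced Gröbner basis of I by Buchberger's algorithm.
f_1 = -6*a*c - 9*a + 5*c, LT = a*c.
f_2 = 4*a + b*c + 7/5*b - 3*c - 7/5, LT = a.

S(f_1,f_2): lcm = a*c. S = 3/2*a - 1/4*b*c**2 - 7/20*b*c + 3/4*c**2 - 29/60*c.
  leading term a: subtract (3/8)·f_2 from 3/2*a - 1/4*b*c**2 - 7/20*b*c + 3/4*c**2 - 29/60*c → -1/4*b*c**2 - 29/40*b*c - 21/40*b + 3/4*c**2 + 77/120*c + 21/40
  leading term b*c**2: no divisor's leading term divides it; move -1/4*b*c**2 to the remainder.
  leading term b*c: no divisor's leading term divides it; move -29/40*b*c to the remainder.
  leading term b: no divisor's leading term divides it; move -21/40*b to the remainder.
  leading term c**2: no divisor's leading term divides it; move 3/4*c**2 to the remainder.
  leading term c: no divisor's leading term divides it; move 77/120*c to the remainder.
  leading term 1: no divisor's leading term divides it; move 21/40 to the remainder.
  remainder -1/4*b*c**2 - 29/40*b*c - 21/40*b + 3/4*c**2 + 77/120*c + 21/40 ≠ 0; add h_3 = -1/4*b*c**2 - 29/40*b*c - 21/40*b + 3/4*c**2 + 77/120*c + 21/40 to the basis.

The other S-polynomials (S(f_1,h_3), S(f_2,h_3)) all reduce to 0 modulo the current basis, so we have a Gröbner basis.
Inter-reduce: drop elements whose leading term is divisible by another's, tail-reduce, and make monic.
Reduced Gröbner basis: {a + 1/4*b*c + 7/20*b - 3/4*c - 7/20, b*c**2 + 29/10*b*c + 21/10*b - 3*c**2 - 77/30*c - 21/10}.
Label its elements g_1 = a + 1/4*b*c + 7/20*b - 3/4*c - 7/20, g_2 = b*c**2 + 29/10*b*c + 21/10*b - 3*c**2 - 77/30*c - 21/10.

Reduce p = 1/3*a*b - 2*a + 1/12*b**2*c + 7/60*b**2 - 3/4*b*c - 49/60*b + 3/2*c + 17/10 modulo G:
  leading term a*b: subtract (1/3*b)·g_1 from 1/3*a*b - 2*a + 1/12*b**2*c + 7/60*b**2 - 3/4*b*c - 49/60*b + 3/2*c + 17/10 → -2*a - 1/2*b*c - 7/10*b + 3/2*c + 17/10
  leading term a: subtract (-2)·g_1 from -2*a - 1/2*b*c - 7/10*b + 3/2*c + 17/10 → 1
  leading term 1: no divisor's leading term divides it; move 1 to the remainder.
  normal form = 1.
The normal form is nonzero, so p ∉ I. Since p minus its normal form lies in I, I + (p) = I + (r) where r = 1; decide whether this ideal is the whole ring.
Here r = 1 is a nonzero constant, hence a unit: 1 ∈ I + (p), the Gröbner basis of I + (p) is {1}, and the enlarged system has no common solution — adjoining p is inconsistent.

The remainder on division by a Gröbner basis is unique — it is the normal form.

Adjoining 1/3*a*b - 2*a + 1/12*b**2*c + 7/60*b**2 - 3/4*b*c - 49/60*b + 3/2*c + 17/10 makes the ideal the whole ring: the system is inconsistent.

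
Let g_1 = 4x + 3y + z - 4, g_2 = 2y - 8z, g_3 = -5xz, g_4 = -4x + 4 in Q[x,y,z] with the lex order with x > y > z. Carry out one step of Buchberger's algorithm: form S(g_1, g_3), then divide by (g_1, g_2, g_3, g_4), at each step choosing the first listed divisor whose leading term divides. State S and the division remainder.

S(g_1, g_3) = 3/4yz + 1/4z^2 - z; remainder on division = 13/4z^2 - z.

lcm(LM(g_1), LM(g_3)) = xz.
S = (lcm/LT(g_1))·g_1 − (lcm/LT(g_3))·g_3 = 3/4yz + 1/4z^2 - z.
Reduce S modulo (g_1, g_2, g_3, g_4) in that order:
  leading term yz: subtract (3/8z)·g_2 from 3/4yz + 1/4z^2 - z → 13/4z^2 - z
  leading term z^2: no divisor's leading term divides it; move 13/4z^2 to the remainder.
  leading term z: no divisor's leading term divides it; move -z to the remainder.
The remainder 13/4z^2 - z is nonzero, so it would be added as the next basis element.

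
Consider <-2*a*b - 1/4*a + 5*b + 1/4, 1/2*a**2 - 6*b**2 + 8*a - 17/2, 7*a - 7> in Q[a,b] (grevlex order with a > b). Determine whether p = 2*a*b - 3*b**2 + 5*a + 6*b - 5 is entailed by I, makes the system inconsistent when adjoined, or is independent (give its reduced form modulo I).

2*a*b - 3*b**2 + 5*a + 6*b - 5 lies in I (it reduces to 0).

First compute the reduced Gröbner basis of I by Buchberger's algorithm.
f_1 = -2*a*b - 1/4*a + 5*b + 1/4, LT = a*b.
f_2 = 1/2*a**2 - 6*b**2 + 8*a - 17/2, LT = a**2.
f_3 = 7*a - 7, LT = a.

S(f_1,f_2): lcm = a**2*b. S = 12*b**3 + 1/8*a**2 - 37/2*a*b - 1/8*a + 17*b.
  leading term b**3: no divisor's leading term divides it; move 12*b**3 to the remainder.
  leading term a**2: subtract (1/4)·f_2 from 1/8*a**2 - 37/2*a*b - 1/8*a + 17*b → -37/2*a*b + 3/2*b**2 - 17/8*a + 17*b + 17/8
  leading term a*b: subtract (37/4)·f_1 from -37/2*a*b + 3/2*b**2 - 17/8*a + 17*b + 17/8 → 3/2*b**2 + 3/16*a - 117/4*b - 3/16
  leading term b**2: no divisor's leading term divides it; move 3/2*b**2 to the remainder.
  leading term a: subtract (3/112)·f_3 from 3/16*a - 117/4*b - 3/16 → -117/4*b
  leading term b: no divisor's leading term divides it; move -117/4*b to the remainder.
  remainder 12*b**3 + 3/2*b**2 - 117/4*b ≠ 0; add h_4 = 12*b**3 + 3/2*b**2 - 117/4*b to the basis.

S(f_1,f_3): lcm = a*b. S = 1/8*a - 3/2*b - 1/8.
  leading term a: subtract (1/56)·f_3 from 1/8*a - 3/2*b - 1/8 → -3/2*b
  leading term b: no divisor's leading term divides it; move -3/2*b to the remainder.
  remainder -3/2*b ≠ 0; add h_5 = -3/2*b to the basis.

The other S-polynomials (S(f_2,f_3), S(f_1,h_4), S(f_2,h_4), S(f_3,h_4), S(f_1,h_5), S(f_2,h_5), S(f_3,h_5), S(h_4,h_5)) all reduce to 0 modulo the current basis, so we have a Gröbner basis.
Inter-reduce: drop elements whose leading term is divisible by another's, tail-reduce, and make monic.
Reduced Gröbner basis: {a - 1, b}.
Label its elements g_1 = a - 1, g_2 = b.

Reduce p = 2*a*b - 3*b**2 + 5*a + 6*b - 5 modulo G:
  leading term a*b: subtract (2*b)·g_1 from 2*a*b - 3*b**2 + 5*a + 6*b - 5 → -3*b**2 + 5*a + 8*b - 5
  leading term b**2: subtract (-3*b)·g_2 from -3*b**2 + 5*a + 8*b - 5 → 5*a + 8*b - 5
  leading term a: subtract (5)·g_1 from 5*a + 8*b - 5 → 8*b
  leading term b: subtract (8)·g_2 from 8*b → 0
  normal form = 0.
Since the normal form is 0, p ∈ I.

The remainder on division by a Gröbner basis is unique — it is the normal form.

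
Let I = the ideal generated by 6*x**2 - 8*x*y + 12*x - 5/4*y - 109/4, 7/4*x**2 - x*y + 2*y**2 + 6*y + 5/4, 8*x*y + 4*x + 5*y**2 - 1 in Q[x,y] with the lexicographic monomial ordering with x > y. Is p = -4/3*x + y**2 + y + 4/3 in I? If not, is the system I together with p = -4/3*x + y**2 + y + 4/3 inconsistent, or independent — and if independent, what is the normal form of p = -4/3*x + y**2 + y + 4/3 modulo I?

-4/3*x + y**2 + y + 4/3 lies in I (it reduces to 0).

First compute the reduced Gröbner basis of I by Buchberger's algorithm.
f_1 = 6*x**2 - 8*x*y + 12*x - 5/4*y - 109/4, LT = x**2.
f_2 = 7/4*x**2 - x*y + 2*y**2 + 6*y + 5/4, LT = x**2.
f_3 = 8*x*y + 4*x + 5*y**2 - 1, LT = x*y.

S(f_1,f_2): lcm = x**2. S = -16/21*x*y + 2*x - 8/7*y**2 - 611/168*y - 883/168.
  reduce S modulo (f_1, f_2, f_3):
  remainder 50/21*x - 2/3*y**2 - 611/168*y - 899/168 ≠ 0; add h_4 = 50/21*x - 2/3*y**2 - 611/168*y - 899/168 to the basis.

S(f_1,f_3): lcm = x**2*y. S = -1/2*x**2 - 47/24*x*y**2 + 2*x*y + 1/8*x - 5/24*y**2 - 109/24*y.
  reduce S modulo (f_1, f_2, f_3, h_4):
  remainder 235/192*y**3 - 15959/9600*y**2 - 63211/12800*y - 78797/38400 ≠ 0; add h_5 = 235/192*y**3 - 15959/9600*y**2 - 63211/12800*y - 78797/38400 to the basis.

S(f_2,f_3): lcm = x**2*y. S = -1/2*x**2 - 67/56*x*y**2 + 1/8*x + 8/7*y**3 + 24/7*y**2 + 5/7*y.
  reduce S modulo (f_1, f_2, f_3, h_4, h_5):
  remainder 299099/47000*y**2 + 6487533/658000*y + 2300147/658000 ≠ 0; add h_6 = 299099/47000*y**2 + 6487533/658000*y + 2300147/658000 to the basis.

S(f_1,h_4): lcm = x**2. S = 7/25*x*y**2 + 233/1200*x*y + 1699/400*x - 5/24*y - 109/24.
  reduce S modulo (f_1, f_2, f_3, h_4, h_5, h_6):
  remainder 111408180043/26799270400*y + 111408180043/26799270400 ≠ 0; add h_7 = 111408180043/26799270400*y + 111408180043/26799270400 to the basis.

The other S-polynomials (S(f_2,h_4), S(f_3,h_4), S(f_1,h_5), S(f_2,h_5), S(f_3,h_5), S(h_4,h_5), S(f_1,h_6), S(f_2,h_6), S(f_3,h_6), S(h_4,h_6), S(h_5,h_6), S(f_1,h_7), S(f_2,h_7), S(f_3,h_7), S(h_4,h_7), S(h_5,h_7), S(h_6,h_7)) all reduce to 0 modulo the current basis, so we have a Gröbner basis.
Inter-reduce: drop elements whose leading term is divisible by another's, tail-reduce, and make monic.
Reduced Gröbner basis: {x - 1, y + 1}.
Label its elements g_1 = x - 1, g_2 = y + 1.

Reduce p = -4/3*x + y**2 + y + 4/3 modulo G:
  leading term x: subtract (-4/3)·g_1 from -4/3*x + y**2 + y + 4/3 → y**2 + y
  leading term y**2: subtract (y)·g_2 from y**2 + y → 0
  normal form = 0.
Since the normal form is 0, p ∈ I.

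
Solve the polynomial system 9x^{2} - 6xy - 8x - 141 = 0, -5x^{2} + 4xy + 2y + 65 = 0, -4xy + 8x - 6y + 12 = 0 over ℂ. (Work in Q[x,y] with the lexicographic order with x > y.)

Compute a lex Gröbner basis by Buchberger's algorithm.
f_1 = 9x^{2} - 6xy - 8x - 141, LT = x^{2}.
f_2 = -5x^{2} + 4xy + 2y + 65, LT = x^{2}.
f_3 = -4xy + 8x - 6y + 12, LT = xy.

S(f_1,f_2): lcm = x^{2}. S = \tfrac{2}{15}xy - \tfrac{8}{9}x + \tfrac{2}{5}y - \tfrac{8}{3}.
  leading term xy: subtract (-\tfrac{1}{30})·f_3 from \tfrac{2}{15}xy - \tfrac{8}{9}x + \tfrac{2}{5}y - \tfrac{8}{3} → -\tfrac{28}{45}x + \tfrac{1}{5}y - \tfrac{34}{15}
  leading term x: no divisor's leading term divides it; move -\tfrac{28}{45}x to the remainder.
  leading term y: no divisor's leading term divides it; move \tfrac{1}{5}y to the remainder.
  leading term 1: no divisor's leading term divides it; move -\tfrac{34}{15} to the remainder.
  remainder -\tfrac{28}{45}x + \tfrac{1}{5}y - \tfrac{34}{15} ≠ 0; add h_4 = -\tfrac{28}{45}x + \tfrac{1}{5}y - \tfrac{34}{15} to the basis.

S(f_1,f_3): lcm = x^{2}y. S = 2x^{2} - \tfrac{2}{3}xy^{2} - \tfrac{43}{18}xy + 3x - \tfrac{47}{3}y.
  leading term x^{2}: subtract (\tfrac{2}{9})·f_1 from 2x^{2} - \tfrac{2}{3}xy^{2} - \tfrac{43}{18}xy + 3x - \tfrac{47}{3}y → -\tfrac{2}{3}xy^{2} - \tfrac{19}{18}xy + \tfrac{43}{9}x - \tfrac{47}{3}y + \tfrac{94}{3}
  leading term xy^{2}: subtract (\tfrac{1}{6}y)·f_3 from -\tfrac{2}{3}xy^{2} - \tfrac{19}{18}xy + \tfrac{43}{9}x - \tfrac{47}{3}y + \tfrac{94}{3} → -\tfrac{43}{18}xy + \tfrac{43}{9}x + y^{2} - \tfrac{53}{3}y + \tfrac{94}{3}
  leading term xy: subtract (\tfrac{43}{72})·f_3 from -\tfrac{43}{18}xy + \tfrac{43}{9}x + y^{2} - \tfrac{53}{3}y + \tfrac{94}{3} → y^{2} - \tfrac{169}{12}y + \tfrac{145}{6}
  leading term y^{2}: no divisor's leading term divides it; move y^{2} to the remainder.
  leading term y: no divisor's leading term divides it; move -\tfrac{169}{12}y to the remainder.
  leading term 1: no divisor's leading term divides it; move \tfrac{145}{6} to the remainder.
  remainder y^{2} - \tfrac{169}{12}y + \tfrac{145}{6} ≠ 0; add h_5 = y^{2} - \tfrac{169}{12}y + \tfrac{145}{6} to the basis.

S(f_2,f_3): lcm = x^{2}y. S = 2x^{2} - \tfrac{4}{5}xy^{2} - \tfrac{3}{2}xy + 3x - \tfrac{2}{5}y^{2} - 13y.
  leading term x^{2}: subtract (\tfrac{2}{9})·f_1 from 2x^{2} - \tfrac{4}{5}xy^{2} - \tfrac{3}{2}xy + 3x - \tfrac{2}{5}y^{2} - 13y → -\tfrac{4}{5}xy^{2} - \tfrac{1}{6}xy + \tfrac{43}{9}x - \tfrac{2}{5}y^{2} - 13y + \tfrac{94}{3}
  leading term xy^{2}: subtract (\tfrac{1}{5}y)·f_3 from -\tfrac{4}{5}xy^{2} - \tfrac{1}{6}xy + \tfrac{43}{9}x - \tfrac{2}{5}y^{2} - 13y + \tfrac{94}{3} → -\tfrac{53}{30}xy + \tfrac{43}{9}x + \tfrac{4}{5}y^{2} - \tfrac{77}{5}y + \tfrac{94}{3}
  leading term xy: subtract (\tfrac{53}{120})·f_3 from -\tfrac{53}{30}xy + \tfrac{43}{9}x + \tfrac{4}{5}y^{2} - \tfrac{77}{5}y + \tfrac{94}{3} → \tfrac{56}{45}x + \tfrac{4}{5}y^{2} - \tfrac{51}{4}y + \tfrac{781}{30}
  leading term x: subtract (-2)·h_4 from \tfrac{56}{45}x + \tfrac{4}{5}y^{2} - \tfrac{51}{4}y + \tfrac{781}{30} → \tfrac{4}{5}y^{2} - \tfrac{247}{20}y + \tfrac{43}{2}
  leading term y^{2}: subtract (\tfrac{4}{5})·h_5 from \tfrac{4}{5}y^{2} - \tfrac{247}{20}y + \tfrac{43}{2} → -\tfrac{13}{12}y + \tfrac{13}{6}
  leading term y: no divisor's leading term divides it; move -\tfrac{13}{12}y to the remainder.
  leading term 1: no divisor's leading term divides it; move \tfrac{13}{6} to the remainder.
  remainder -\tfrac{13}{12}y + \tfrac{13}{6} ≠ 0; add h_6 = -\tfrac{13}{12}y + \tfrac{13}{6} to the basis.

The other S-polynomials (S(f_1,h_4), S(f_2,h_4), S(f_3,h_4), S(f_1,h_5), S(f_2,h_5), S(f_3,h_5), S(h_4,h_5), S(f_1,h_6), S(f_2,h_6), S(f_3,h_6), S(h_4,h_6), S(h_5,h_6)) all reduce to 0 modulo the current basis, so we have a Gröbner basis.
Inter-reduce: drop elements whose leading term is divisible by another's, tail-reduce, and make monic.
Reduced Gröbner basis: {x + 3, y - 2}.

Elimination: the polynomial y - 2 lies in the elimination ideal for y, so y ∈ {2}. For each such y, the remaining basis elements (now univariate) give the rest of the solution.
  y = 2: the earlier basis element becomes x + 3 = 0, giving x = -3 — point (-3, 2).
Each listed point satisfies every original equation (direct substitution).

{(-3, 2)}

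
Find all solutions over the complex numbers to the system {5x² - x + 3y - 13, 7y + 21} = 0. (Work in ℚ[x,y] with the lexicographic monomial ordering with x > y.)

Compute a lex Gröbner basis by Buchberger's algorithm.
f_1 = 5x² - x + 3y - 13, LT = x².
f_2 = 7y + 21, LT = y.

S(f_1,f_2): leading monomials are coprime, so the S-polynomial reduces to 0 (Buchberger's first criterion).
Every S-polynomial of the final basis reduces to 0, so we have a Gröbner basis.
Inter-reduce: drop elements whose leading term is divisible by another's, tail-reduce, and make monic.
Reduced Gröbner basis: {x² - ⅕x - 22/5, y + 3}.

Since the basis is lex-ordered, y + 3 is univariate in y. Its roots are {-3}. Back-substituting each root into the other basis elements fixes the other coordinates.
  y = -3: the earlier basis element becomes x² - ⅕x - 22/5 = 0, giving x = -2, 11/5 — points (-2, -3), (11/5, -3).
This is the nonlinear analogue of row-reducing a linear system.

{(-2, -3), (11/5, -3)}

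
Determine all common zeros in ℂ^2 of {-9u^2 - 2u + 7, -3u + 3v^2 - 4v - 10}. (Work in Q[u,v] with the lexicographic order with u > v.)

{(-1, -1), (-1, 7/3), (7/9, 2/3 - sqrt(41)/3), (7/9, 2/3 + sqrt(41)/3)}

Compute a lex Gröbner basis by Buchberger's algorithm.
f_1 = -9u^2 - 2u + 7, LT = u^2.
f_2 = -3u + 3v^2 - 4v - 10, LT = u.

S(f_1,f_2): lcm = u^2. S = uv^2 - 4/3uv - 28/9u - 7/9.
  leading term uv^2: subtract (-1/3v^2)·f_2 from uv^2 - 4/3uv - 28/9u - 7/9 → -4/3uv - 28/9u + v^4 - 4/3v^3 - 10/3v^2 - 7/9
  leading term uv: subtract (4/9v)·f_2 from -4/3uv - 28/9u + v^4 - 4/3v^3 - 10/3v^2 - 7/9 → -28/9u + v^4 - 8/3v^3 - 14/9v^2 + 40/9v - 7/9
  leading term u: subtract (28/27)·f_2 from -28/9u + v^4 - 8/3v^3 - 14/9v^2 + 40/9v - 7/9 → v^4 - 8/3v^3 - 14/3v^2 + 232/27v + 259/27
  leading term v^4: no divisor's leading term divides it; move v^4 to the remainder.
  leading term v^3: no divisor's leading term divides it; move -8/3v^3 to the remainder.
  leading term v^2: no divisor's leading term divides it; move -14/3v^2 to the remainder.
  leading term v: no divisor's leading term divides it; move 232/27v to the remainder.
  leading term 1: no divisor's leading term divides it; move 259/27 to the remainder.
  remainder v^4 - 8/3v^3 - 14/3v^2 + 232/27v + 259/27 ≠ 0; add h_3 = v^4 - 8/3v^3 - 14/3v^2 + 232/27v + 259/27 to the basis.

The other S-polynomials (S(f_1,h_3), S(f_2,h_3)) all reduce to 0 modulo the current basis, so we have a Gröbner basis.
Inter-reduce: drop elements whose leading term is divisible by another's, tail-reduce, and make monic.
Reduced Gröbner basis: {u - v^2 + 4/3v + 10/3, v^4 - 8/3v^3 - 14/3v^2 + 232/27v + 259/27}.

A lex Gröbner basis eliminates variables successively. Here v^4 - 8/3v^3 - 14/3v^2 + 232/27v + 259/27 depends only on v, with roots {-1, 7/3, 2/3 - sqrt(41)/3, 2/3 + sqrt(41)/3}; lifting each root through the earlier basis elements recovers the full solutions.
  v = -1: the earlier basis element becomes u + 1 = 0, giving u = -1 — point (-1, -1).
  v = 7/3: the earlier basis element becomes u + 1 = 0, giving u = -1 — point (-1, 7/3).
  v = 2/3 - sqrt(41)/3: the earlier basis element becomes u - 7/9 = 0, giving u = 7/9 — point (7/9, 2/3 - sqrt(41)/3).
  v = 2/3 + sqrt(41)/3: the earlier basis element becomes u - 7/9 = 0, giving u = 7/9 — point (7/9, 2/3 + sqrt(41)/3).
Each listed point satisfies every original equation (direct substitution).
This is the nonlinear analogue of row-reducing a linear system.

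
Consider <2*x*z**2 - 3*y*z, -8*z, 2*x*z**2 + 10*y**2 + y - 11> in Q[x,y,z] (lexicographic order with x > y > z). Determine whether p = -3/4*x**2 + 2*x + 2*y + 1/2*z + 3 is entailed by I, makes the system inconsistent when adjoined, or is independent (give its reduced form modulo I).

First compute the reduced Gröbner basis of I by Buchberger's algorithm.
f_1 = 2*x*z**2 - 3*y*z, LT = x*z**2.
f_2 = -8*z, LT = z.
f_3 = 2*x*z**2 + 10*y**2 + y - 11, LT = x*z**2.

S(f_1,f_3): lcm = x*z**2. S = -5*y**2 - 3/2*y*z - 1/2*y + 11/2.
  leading term y**2: no divisor's leading term divides it; move -5*y**2 to the remainder.
  leading term y*z: subtract (3/16*y)·f_2 from -3/2*y*z - 1/2*y + 11/2 → -1/2*y + 11/2
  leading term y: no divisor's leading term divides it; move -1/2*y to the remainder.
  leading term 1: no divisor's leading term divides it; move 11/2 to the remainder.
  remainder -5*y**2 - 1/2*y + 11/2 ≠ 0; add h_4 = -5*y**2 - 1/2*y + 11/2 to the basis.

The other S-polynomials (S(f_1,f_2), S(f_2,f_3), S(f_1,h_4), S(f_2,h_4), S(f_3,h_4)) all reduce to 0 modulo the current basis, so we have a Gröbner basis.
Inter-reduce: drop elements whose leading term is divisible by another's, tail-reduce, and make monic.
Reduced Gröbner basis: {y**2 + 1/10*y - 11/10, z}.
Label its elements g_1 = y**2 + 1/10*y - 11/10, g_2 = z.

Reduce p = -3/4*x**2 + 2*x + 2*y + 1/2*z + 3 modulo G:
  leading term x**2: no divisor's leading term divides it; move -3/4*x**2 to the remainder.
  leading term x: no divisor's leading term divides it; move 2*x to the remainder.
  leading term y: no divisor's leading term divides it; move 2*y to the remainder.
  leading term z: subtract (1/2)·g_2 from 1/2*z + 3 → 3
  leading term 1: no divisor's leading term divides it; move 3 to the remainder.
  normal form = -3/4*x**2 + 2*x + 2*y + 3.
The normal form is nonzero, so p ∉ I. Since p minus its normal form lies in I, I + (p) = I + (r) where r = -3/4*x**2 + 2*x + 2*y + 3; decide whether this ideal is the whole ring.
Run Buchberger on G together with r (pairs among the g_i already reduce to 0 since G is a Gröbner basis):
g_1 = y**2 + 1/10*y - 11/10, LT = y**2.
g_2 = z, LT = z.
r = -3/4*x**2 + 2*x + 2*y + 3, LT = x**2.

The S-polynomials (S(g_1,g_2), S(g_1,r), S(g_2,r)) all reduce to 0 modulo the current basis, so we have a Gröbner basis.
Inter-reduce: drop elements whose leading term is divisible by another's, tail-reduce, and make monic.
Reduced Gröbner basis: {x**2 - 8/3*x - 8/3*y - 4, y**2 + 1/10*y - 11/10, z}.
The reduced Gröbner basis of I + (p) is {x**2 - 8/3*x - 8/3*y - 4, y**2 + 1/10*y - 11/10, z} ≠ {1}, a proper ideal, so the enlarged system stays consistent: p is independent of I, with normal form -3/4*x**2 + 2*x + 2*y + 3.

-3/4*x**2 + 2*x + 2*y + 1/2*z + 3 is independent of I; its normal form modulo I is -3/4*x**2 + 2*x + 2*y + 3.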